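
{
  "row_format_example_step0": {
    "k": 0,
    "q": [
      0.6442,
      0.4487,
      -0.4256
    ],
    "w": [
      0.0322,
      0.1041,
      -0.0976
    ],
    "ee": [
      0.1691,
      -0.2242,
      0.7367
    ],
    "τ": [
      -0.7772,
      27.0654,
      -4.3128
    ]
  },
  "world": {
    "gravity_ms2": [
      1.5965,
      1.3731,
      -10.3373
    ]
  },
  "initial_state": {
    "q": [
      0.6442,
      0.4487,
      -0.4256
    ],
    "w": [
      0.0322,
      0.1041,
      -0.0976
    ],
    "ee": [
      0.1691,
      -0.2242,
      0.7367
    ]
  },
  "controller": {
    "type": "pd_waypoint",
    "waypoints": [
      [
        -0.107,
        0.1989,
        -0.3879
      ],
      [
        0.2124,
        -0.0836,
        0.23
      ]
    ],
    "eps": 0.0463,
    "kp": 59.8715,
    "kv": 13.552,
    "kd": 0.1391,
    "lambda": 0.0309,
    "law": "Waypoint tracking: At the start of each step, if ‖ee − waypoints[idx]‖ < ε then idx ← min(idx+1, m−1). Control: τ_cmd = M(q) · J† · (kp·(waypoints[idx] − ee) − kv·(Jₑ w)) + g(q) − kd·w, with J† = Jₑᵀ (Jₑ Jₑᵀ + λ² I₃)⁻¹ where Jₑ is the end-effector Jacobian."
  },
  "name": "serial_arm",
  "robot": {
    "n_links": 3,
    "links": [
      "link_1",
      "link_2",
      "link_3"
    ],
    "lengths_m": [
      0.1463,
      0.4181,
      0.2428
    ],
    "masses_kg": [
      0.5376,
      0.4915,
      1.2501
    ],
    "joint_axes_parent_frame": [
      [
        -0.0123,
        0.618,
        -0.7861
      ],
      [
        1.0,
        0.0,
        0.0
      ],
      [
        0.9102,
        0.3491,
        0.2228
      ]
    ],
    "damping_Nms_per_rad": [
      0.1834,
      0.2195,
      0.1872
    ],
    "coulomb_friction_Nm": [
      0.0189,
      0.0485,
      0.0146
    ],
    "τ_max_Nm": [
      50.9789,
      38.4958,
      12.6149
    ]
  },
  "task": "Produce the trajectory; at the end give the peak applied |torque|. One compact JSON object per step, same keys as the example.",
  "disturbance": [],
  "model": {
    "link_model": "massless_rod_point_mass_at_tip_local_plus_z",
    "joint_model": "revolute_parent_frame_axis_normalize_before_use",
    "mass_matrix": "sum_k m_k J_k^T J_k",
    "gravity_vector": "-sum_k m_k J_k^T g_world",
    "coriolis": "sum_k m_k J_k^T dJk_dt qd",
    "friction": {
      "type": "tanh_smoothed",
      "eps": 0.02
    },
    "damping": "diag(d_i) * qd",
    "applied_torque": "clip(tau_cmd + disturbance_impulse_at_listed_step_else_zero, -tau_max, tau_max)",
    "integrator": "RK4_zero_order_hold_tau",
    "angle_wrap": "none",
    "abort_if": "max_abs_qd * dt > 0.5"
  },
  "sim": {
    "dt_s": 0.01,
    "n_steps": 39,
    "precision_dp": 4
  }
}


{"k":1,"q":[0.6518,0.4648,-0.4692],"w":[1.4045,3.0151,-8.2716],"ee":[0.1682,-0.2236,0.734],"\u03c4":[-1.511,22.2509,-3.1946]}
{"k":2,"q":[0.6688,0.5037,-0.5749],"w":[1.921,4.6573,-12.5356],"ee":[0.166,-0.2218,0.7264],"\u03c4":[-2.4608,15.9755,-3.3542]}
{"k":3,"q":[0.6878,0.5543,-0.7099],"w":[1.8191,5.4173,-14.3017],"ee":[0.1625,-0.2193,0.7145],"\u03c4":[-3.0185,10.333,-3.85]}
{"k":4,"q":[0.7039,0.61,-0.856],"w":[1.3789,5.6867,-14.8594],"ee":[0.1579,-0.2165,0.6989],"\u03c4":[-3.1399,6.0114,-4.2169]}
{"k":5,"q":[0.7147,0.6669,-1.0049],"w":[0.7603,5.7004,-14.9178],"ee":[0.1522,-0.2132,0.6803],"\u03c4":[-2.9801,2.8526,-4.3193]}
{"k":6,"q":[0.7187,0.7233,-1.1533],"w":[0.0361,5.5716,-14.7855],"ee":[0.1457,-0.2094,0.6592],"\u03c4":[-2.6822,0.5436,-4.1612]}
{"k":7,"q":[0.7152,0.7779,-1.3],"w":[-0.7551,5.353,-14.5858],"ee":[0.1386,-0.205,0.6362],"\u03c4":[-2.3464,-1.1732,-3.7882]}
{"k":8,"q":[0.7035,0.83,-1.4446],"w":[-1.5947,5.0706,-14.3672],"ee":[0.131,-0.2001,0.6115],"\u03c4":[-2.0262,-2.4802,-3.2526]}
{"k":9,"q":[0.6833,0.879,-1.5871],"w":[-2.4673,4.7391,-14.1493],"ee":[0.1231,-0.1947,0.5854],"\u03c4":[-1.7539,-3.5044,-2.6023]}
{"k":10,"q":[0.6542,0.9246,-1.7274],"w":[-3.3597,4.3683,-13.94],"ee":[0.1152,-0.1889,0.5583],"\u03c4":[-1.5457,-4.3359,-1.8782]}
{"k":11,"q":[0.6161,0.9662,-1.8656],"w":[-4.2631,3.9654,-13.7441],"ee":[0.1073,-0.1829,0.5304],"\u03c4":[-1.4076,-5.0411,-1.1138]}
{"k":12,"q":[0.569,1.0037,-2.002],"w":[-5.1749,3.536,-13.5656],"ee":[0.0998,-0.1769,0.502],"\u03c4":[-1.3389,-5.6716,-0.336]}
{"k":13,"q":[0.5127,1.0368,-2.1368],"w":[-6.1017,3.0852,-13.4096],"ee":[0.0928,-0.1709,0.4731],"\u03c4":[-1.3359,-6.2679,0.4353]}
{"k":14,"q":[0.447,1.0653,-2.2701],"w":[-7.0611,2.6191,-13.2818],"ee":[0.0865,-0.1653,0.4443],"\u03c4":[-1.396,-6.8619,1.1861]}
{"k":15,"q":[0.3713,1.0891,-2.4023],"w":[-8.0828,2.147,-13.1868],"ee":[0.0812,-0.1602,0.4156],"\u03c4":[-1.5212,-7.4736,1.9089]}
{"k":16,"q":[0.285,1.1083,-2.5338],"w":[-9.2066,1.6873,-13.1242],"ee":[0.0771,-0.1557,0.3875],"\u03c4":[-1.7257,-8.099,2.6021]}
{"k":17,"q":[0.1868,1.123,-2.6647],"w":[-10.4684,1.2769,-13.077],"ee":[0.0744,-0.1522,0.3603],"\u03c4":[-2.0491,-8.6617,3.27]}
{"k":18,"q":[0.0751,1.1342,-2.7951],"w":[-11.8535,0.9869,-12.9859],"ee":[0.0736,-0.1497,0.3345],"\u03c4":[-2.5831,-8.8443,3.9189]}
{"k":19,"q":[-0.0505,1.1436,-2.9237],"w":[-13.1878,0.9455,-12.6947],"ee":[0.0753,-0.1483,0.3109],"\u03c4":[-3.4973,-7.4989,4.5421]}
{"k":20,"q":[-0.1878,1.155,-3.0471],"w":[-14.025,1.385,-11.8676],"ee":[0.0798,-0.1478,0.2904],"\u03c4":[-4.8856,-1.0703,5.0597]}
{"k":21,"q":[-0.3289,1.1758,-3.1567],"w":[-13.7918,2.7974,-9.8966],"ee":[0.0871,-0.1475,0.2733],"\u03c4":[-5.9714,15.0412,5.2082]}
{"k":22,"q":[-0.4601,1.2196,-3.2368],"w":[-12.1106,5.9305,-6.0399],"ee":[0.096,-0.1467,0.2592],"\u03c4":[-5.4672,28.0333,4.7434]}
{"k":23,"q":[-0.568,1.2998,-3.2727],"w":[-9.4785,10.0427,-1.2143],"ee":[0.1043,-0.1444,0.2459],"\u03c4":[-4.8869,27.4534,3.8238]}
{"k":24,"q":[-0.6515,1.4184,-3.2648],"w":[-7.3968,13.633,2.6597],"ee":[0.1108,-0.1407,0.2316],"\u03c4":[-5.6639,24.3517,2.7472]}
{"k":25,"q":[-0.7202,1.5697,-3.2241],"w":[-6.4541,16.5997,5.4209],"ee":[0.1161,-0.1364,0.2159],"\u03c4":[-7.8836,22.2621,1.6182]}
{"k":26,"q":[-0.7848,1.7485,-3.159],"w":[-6.5329,19.1127,7.6298],"ee":[0.1209,-0.1322,0.1992],"\u03c4":[-10.7919,18.105,0.3619]}
{"k":27,"q":[-0.8542,1.9487,-3.0733],"w":[-7.4161,20.8784,9.6147],"ee":[0.1268,-0.1285,0.1814],"\u03c4":[-6.1554,-2.6166,-1.0393]}
{"k":28,"q":[-0.9289,2.1532,-2.9752],"w":[-7.6088,19.9866,10.0955],"ee":[0.1355,-0.1252,0.1626],"\u03c4":[11.3096,-30.133,-2.469]}
{"k":29,"q":[-0.9919,2.3329,-2.8862],"w":[-5.0108,16.0555,7.7247],"ee":[0.1465,-0.1209,0.1427],"\u03c4":[13.1456,-26.5333,-3.6721]}
{"k":30,"q":[-1.0281,2.4772,-2.8214],"w":[-2.2305,12.8947,5.2237],"ee":[0.1566,-0.1148,0.1222],"\u03c4":[9.1386,-18.6042,-4.2024]}
{"k":31,"q":[-1.0399,2.5958,-2.7787],"w":[-0.112,10.8929,3.3106],"ee":[0.1639,-0.1074,0.1015],"\u03c4":[5.6429,-13.1259,-4.1983]}
{"k":32,"q":[-1.0333,2.6984,-2.7524],"w":[1.4587,9.6423,1.9335],"ee":[0.1678,-0.0992,0.0809],"\u03c4":[3.136,-9.4781,-3.9268]}
{"k":33,"q":[-1.0128,2.7908,-2.7378],"w":[2.6549,8.8523,0.9901],"ee":[0.1685,-0.0907,0.0607],"\u03c4":[1.3782,-6.9419,-3.5681]}
{"k":34,"q":[-0.9817,2.8768,-2.7308],"w":[3.5991,8.3502,0.3971],"ee":[0.1665,-0.082,0.0412],"\u03c4":[0.1459,-5.0891,-3.2203]}
{"k":35,"q":[-0.9419,2.9587,-2.7284],"w":[4.3681,8.0327,0.0902],"ee":[0.1623,-0.0734,0.0224],"\u03c4":[-0.7131,-3.6762,-2.9304]}
{"k":36,"q":[-0.8952,3.038,-2.7278],"w":[5.0052,7.8347,0.0205],"ee":[0.1562,-0.065,0.0045],"\u03c4":[-1.2972,-2.5684,-2.717]}
{"k":37,"q":[-0.8425,3.1158,-2.727],"w":[5.5254,7.712,0.1517],"ee":[0.1489,-0.0567,-0.0125],"\u03c4":[-1.6689,-1.6969,-2.5835]}
{"k":38,"q":[-0.7853,3.1925,-2.724],"w":[5.9162,7.6313,0.4582],"ee":[0.1405,-0.0487,-0.0286],"\u03c4":[-1.8678,-1.0356,-2.5256]}
{"k":39,"q":[-0.7249,3.2686,-2.7172],"w":[6.1344,7.5637,0.9229],"ee":[0.1315,-0.0408,-0.0439]}
{"summary": "max |\u03c4| (N\u00b7m): 30.1330"}


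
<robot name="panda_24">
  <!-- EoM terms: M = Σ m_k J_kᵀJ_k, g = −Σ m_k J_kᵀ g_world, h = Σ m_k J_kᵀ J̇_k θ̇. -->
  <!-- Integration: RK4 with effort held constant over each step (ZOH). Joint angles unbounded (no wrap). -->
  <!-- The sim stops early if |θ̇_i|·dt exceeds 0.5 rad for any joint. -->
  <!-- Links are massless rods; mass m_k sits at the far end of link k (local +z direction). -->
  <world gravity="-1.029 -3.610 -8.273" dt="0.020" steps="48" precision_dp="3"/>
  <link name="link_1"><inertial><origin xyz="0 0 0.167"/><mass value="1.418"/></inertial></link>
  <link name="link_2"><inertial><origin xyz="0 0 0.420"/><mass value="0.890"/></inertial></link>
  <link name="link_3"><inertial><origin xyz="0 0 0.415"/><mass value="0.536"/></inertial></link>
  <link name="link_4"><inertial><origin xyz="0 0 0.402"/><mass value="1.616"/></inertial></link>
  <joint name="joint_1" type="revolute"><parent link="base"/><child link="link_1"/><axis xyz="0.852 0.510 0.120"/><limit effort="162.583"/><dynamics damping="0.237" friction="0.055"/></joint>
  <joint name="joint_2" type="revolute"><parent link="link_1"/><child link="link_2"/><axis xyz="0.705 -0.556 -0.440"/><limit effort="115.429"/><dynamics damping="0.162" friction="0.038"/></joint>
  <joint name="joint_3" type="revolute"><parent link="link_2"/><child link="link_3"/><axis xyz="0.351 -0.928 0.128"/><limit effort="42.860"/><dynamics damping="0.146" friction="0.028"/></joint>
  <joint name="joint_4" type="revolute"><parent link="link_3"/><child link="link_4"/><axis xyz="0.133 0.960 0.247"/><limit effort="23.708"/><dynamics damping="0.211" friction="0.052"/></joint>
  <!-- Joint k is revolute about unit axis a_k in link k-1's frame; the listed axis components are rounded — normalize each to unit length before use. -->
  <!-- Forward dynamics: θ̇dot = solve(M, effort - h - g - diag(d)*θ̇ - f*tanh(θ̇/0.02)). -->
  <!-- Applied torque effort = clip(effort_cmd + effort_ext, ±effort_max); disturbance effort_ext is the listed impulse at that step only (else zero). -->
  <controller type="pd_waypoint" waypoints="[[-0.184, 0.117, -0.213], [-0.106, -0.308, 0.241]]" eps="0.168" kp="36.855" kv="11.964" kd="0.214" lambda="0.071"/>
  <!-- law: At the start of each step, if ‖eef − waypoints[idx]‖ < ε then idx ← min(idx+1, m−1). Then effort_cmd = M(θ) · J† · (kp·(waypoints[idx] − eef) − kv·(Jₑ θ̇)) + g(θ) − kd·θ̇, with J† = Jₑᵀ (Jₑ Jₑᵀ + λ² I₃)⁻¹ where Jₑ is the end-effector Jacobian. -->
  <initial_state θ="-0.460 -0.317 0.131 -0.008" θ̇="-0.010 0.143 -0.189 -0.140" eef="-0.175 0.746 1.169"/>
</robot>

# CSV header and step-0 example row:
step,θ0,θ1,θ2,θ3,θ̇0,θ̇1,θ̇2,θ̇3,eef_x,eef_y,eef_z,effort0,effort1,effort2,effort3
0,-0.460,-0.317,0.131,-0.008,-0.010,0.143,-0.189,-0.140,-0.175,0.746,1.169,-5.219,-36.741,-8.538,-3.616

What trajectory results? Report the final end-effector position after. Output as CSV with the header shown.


step,θ0,θ1,θ2,θ3,θ̇0,θ̇1,θ̇2,θ̇3,eef_x,eef_y,eef_z,effort0,effort1,effort2,effort3
1,-0.445,-0.353,0.164,-0.032,1.526,-3.682,3.376,-2.367,-0.177,0.746,1.167,1.285,-38.071,-11.526,-2.353
2,-0.400,-0.461,0.255,-0.114,2.880,-7.062,5.375,-5.928,-0.179,0.742,1.156,-3.931,-35.400,-10.777,-2.394
3,-0.334,-0.625,0.364,-0.267,3.604,-9.123,5.312,-9.344,-0.178,0.731,1.131,-15.093,-21.377,-4.765,-3.217
4,-0.263,-0.810,0.458,-0.467,3.538,-9.410,4.180,-10.443,-0.173,0.710,1.091,-18.317,-9.027,-0.629,-3.214
5,-0.196,-0.993,0.530,-0.674,3.215,-9.000,3.146,-10.187,-0.164,0.684,1.041,-15.394,-1.729,0.594,-2.033
6,-0.135,-1.167,0.584,-0.872,2.899,-8.487,2.406,-9.554,-0.154,0.655,0.985,-10.244,2.503,0.535,-0.272
7,-0.080,-1.332,0.626,-1.056,2.645,-8.025,1.884,-8.870,-0.144,0.626,0.926,-4.839,5.147,0.214,1.571
8,-0.028,-1.488,0.660,-1.227,2.453,-7.640,1.500,-8.213,-0.138,0.598,0.866,-0.030,6.876,0.018,3.237
9,0.019,-1.638,0.687,-1.384,2.292,-7.317,1.220,-7.577,-0.134,0.572,0.806,3.794,7.874,0.009,4.622
10,0.063,-1.781,0.709,-1.529,2.076,-7.013,1.095,-6.901,-0.135,0.547,0.748,6.361,7.916,0.065,5.699
11,0.101,-1.919,0.732,-1.660,1.649,-6.675,1.300,-6.101,-0.140,0.524,0.692,7.448,6.478,-0.053,6.481
12,0.129,-2.050,0.763,-1.773,1.035,-6.403,1.859,-5.231,-0.149,0.502,0.639,7.470,3.929,-0.332,7.038
13,0.144,-2.178,0.807,-1.869,0.486,-6.402,2.480,-4.428,-0.161,0.482,0.588,8.055,3.604,0.165,7.464
14,0.148,-2.307,0.863,-1.950,-0.048,-6.490,3.079,-3.692,-0.175,0.462,0.538,10.199,7.996,2.050,7.870
15,0.141,-2.434,0.930,-2.018,-0.663,-6.283,3.577,-3.099,-0.188,0.444,0.491,12.161,12.054,3.661,8.297
16,0.121,-2.555,1.005,-2.075,-1.229,-5.837,3.854,-2.698,-0.202,0.426,0.445,13.226,13.623,4.412,8.662
17,0.092,-2.667,1.083,-2.126,-1.683,-5.324,3.948,-2.418,-0.214,0.410,0.402,13.663,13.759,4.683,8.904
18,0.054,-2.768,1.162,-2.172,-2.049,-4.817,3.942,-2.192,-0.225,0.394,0.360,13.718,13.233,4.741,9.013
19,0.010,-2.860,1.241,-2.214,-2.355,-4.335,3.887,-1.987,-0.235,0.380,0.321,13.556,12.383,4.709,9.005
20,-0.039,-2.942,1.318,-2.252,-2.618,-3.884,3.809,-1.787,-0.245,0.366,0.284,13.294,11.367,4.647,8.904
21,-0.094,-3.016,1.393,-2.285,-2.849,-3.466,3.718,-1.586,-0.253,0.353,0.249,13.008,10.275,4.586,8.737
22,-0.153,-3.081,1.467,-2.315,-3.052,-3.081,3.618,-1.385,-0.260,0.341,0.216,12.745,9.162,4.542,8.528
23,-0.216,-3.139,1.538,-2.341,-3.230,-2.726,3.509,-1.183,-0.266,0.330,0.186,12.524,8.070,4.522,8.298
24,-0.282,-3.191,1.607,-2.362,-3.383,-2.401,3.391,-0.984,-0.271,0.320,0.157,12.349,7.028,4.527,8.064
25,-0.351,-3.236,1.674,-2.380,-3.511,-2.104,3.265,-0.790,-0.275,0.311,0.130,12.213,6.059,4.555,7.841
26,-0.423,-3.275,1.738,-2.394,-3.614,-1.832,3.131,-0.606,-0.277,0.303,0.104,12.103,5.176,4.603,7.637
27,-0.496,-3.310,1.799,-2.404,-3.691,-1.582,2.991,-0.432,-0.279,0.296,0.080,12.004,4.387,4.662,7.458
28,-0.570,-3.339,1.857,-2.411,-3.741,-1.350,2.847,-0.273,-0.280,0.289,0.057,11.902,3.691,4.726,7.306
29,-0.645,-3.364,1.913,-2.415,-3.765,-1.135,2.701,-0.129,-0.280,0.282,0.036,11.785,3.086,4.785,7.182
30,-0.720,-3.385,1.965,-2.417,-3.763,-0.932,2.556,-0.001,-0.279,0.276,0.015,11.646,2.565,4.831,7.085
31,-0.795,-3.402,2.015,-2.416,-3.731,-0.740,2.411,0.101,-0.277,0.269,-0.004,11.483,2.124,4.857,7.031
32,-0.870,-3.415,2.062,-2.413,-3.676,-0.556,2.271,0.190,-0.275,0.263,-0.022,11.292,1.746,4.853,6.993
33,-0.942,-3.424,2.106,-2.408,-3.599,-0.380,2.133,0.267,-0.273,0.257,-0.039,11.074,1.423,4.817,6.963
34,-1.013,-3.430,2.147,-2.402,-3.503,-0.209,1.999,0.333,-0.270,0.251,-0.055,10.833,1.147,4.746,6.939
35,-1.082,-3.432,2.186,-2.395,-3.389,-0.046,1.867,0.389,-0.268,0.245,-0.070,10.574,0.910,4.642,6.918
36,-1.149,-3.432,2.222,-2.387,-3.260,0.105,1.737,0.434,-0.265,0.238,-0.083,10.300,0.709,4.507,6.896
37,-1.213,-3.428,2.256,-2.378,-3.119,0.245,1.607,0.470,-0.262,0.232,-0.096,10.020,0.536,4.349,6.871
38,-1.274,-3.422,2.286,-2.368,-2.968,0.377,1.478,0.496,-0.259,0.226,-0.108,9.742,0.386,4.173,6.842
39,-1.332,-3.413,2.315,-2.358,-2.808,0.498,1.349,0.514,-0.256,0.220,-0.118,14.297,12.314,19.802,9.843
40,-1.392,-3.390,2.358,-2.339,-3.278,1.858,2.908,1.339,-0.254,0.212,-0.125,11.688,11.848,15.244,8.775
41,-1.462,-3.339,2.425,-2.304,-3.702,3.298,3.780,2.284,-0.254,0.200,-0.126,10.222,11.679,10.570,8.033
42,-1.539,-3.258,2.502,-2.248,-3.937,4.823,3.907,3.270,-0.255,0.184,-0.123,10.011,11.220,6.065,7.385
43,-1.617,-3.146,2.576,-2.175,-3.890,6.291,3.437,4.084,-0.259,0.165,-0.115,10.730,9.901,2.448,6.819
44,-1.692,-3.008,2.637,-2.088,-3.648,7.513,2.700,4.599,-0.262,0.143,-0.106,11.512,7.783,0.176,6.379
45,-1.762,-2.849,2.683,-1.994,-3.384,8.375,1.998,4.836,-0.264,0.119,-0.094,11.704,5.405,-0.957,6.073
46,-1.827,-2.676,2.717,-1.897,-3.207,8.885,1.465,4.871,-0.263,0.093,-0.081,11.144,3.139,-1.405,5.880
47,-1.891,-2.497,2.743,-1.800,-3.131,9.097,1.110,4.760,-0.259,0.068,-0.068,9.918,1.050,-1.502,5.770
48,-1.953,-2.315,2.763,-1.707,-3.116,9.052,0.896,4.523,-0.252,0.042,-0.054,,,,
# final eef position (m): -0.252 0.042 -0.054


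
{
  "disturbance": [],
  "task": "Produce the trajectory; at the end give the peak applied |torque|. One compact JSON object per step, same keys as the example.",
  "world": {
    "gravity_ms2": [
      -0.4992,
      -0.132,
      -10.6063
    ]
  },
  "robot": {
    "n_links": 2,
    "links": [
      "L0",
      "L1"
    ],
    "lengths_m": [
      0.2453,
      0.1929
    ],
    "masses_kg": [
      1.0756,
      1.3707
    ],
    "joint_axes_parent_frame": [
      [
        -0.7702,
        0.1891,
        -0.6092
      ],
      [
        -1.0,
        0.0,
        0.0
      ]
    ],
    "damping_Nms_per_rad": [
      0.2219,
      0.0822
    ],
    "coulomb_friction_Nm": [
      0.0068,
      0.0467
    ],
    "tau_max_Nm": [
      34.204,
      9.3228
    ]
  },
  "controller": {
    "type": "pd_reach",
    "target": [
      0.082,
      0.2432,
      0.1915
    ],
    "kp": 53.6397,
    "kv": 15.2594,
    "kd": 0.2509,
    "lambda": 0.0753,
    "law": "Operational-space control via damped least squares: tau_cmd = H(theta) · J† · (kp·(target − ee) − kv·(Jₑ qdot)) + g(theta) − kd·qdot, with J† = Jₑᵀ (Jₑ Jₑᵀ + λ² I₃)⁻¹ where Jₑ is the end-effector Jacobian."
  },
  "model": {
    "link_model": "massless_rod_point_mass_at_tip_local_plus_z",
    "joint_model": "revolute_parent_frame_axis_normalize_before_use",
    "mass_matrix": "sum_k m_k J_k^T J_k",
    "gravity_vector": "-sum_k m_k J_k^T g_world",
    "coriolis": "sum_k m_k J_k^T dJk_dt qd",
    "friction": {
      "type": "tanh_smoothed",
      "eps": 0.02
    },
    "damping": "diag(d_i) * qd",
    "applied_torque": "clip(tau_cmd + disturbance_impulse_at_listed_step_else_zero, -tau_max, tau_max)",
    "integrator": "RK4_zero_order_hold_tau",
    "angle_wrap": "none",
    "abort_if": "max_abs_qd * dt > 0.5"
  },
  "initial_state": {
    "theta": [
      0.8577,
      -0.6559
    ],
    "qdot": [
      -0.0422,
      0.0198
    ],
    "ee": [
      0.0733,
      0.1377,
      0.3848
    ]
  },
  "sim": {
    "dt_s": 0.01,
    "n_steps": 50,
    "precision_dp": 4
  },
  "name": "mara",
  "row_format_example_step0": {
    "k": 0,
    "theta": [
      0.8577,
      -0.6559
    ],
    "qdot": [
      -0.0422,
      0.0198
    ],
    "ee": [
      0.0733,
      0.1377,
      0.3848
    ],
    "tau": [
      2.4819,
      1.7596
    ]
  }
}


{"k":1,"theta":[0.8595,-0.6574],"qdot":[0.3942,-0.3112],"ee":[0.0734,0.1379,0.3846],"tau":[1.6876,1.563]}
{"k":2,"theta":[0.8651,-0.6616],"qdot":[0.7244,-0.5076],"ee":[0.0739,0.1386,0.3839],"tau":[0.9836,1.3519]}
{"k":3,"theta":[0.8736,-0.6672],"qdot":[0.9779,-0.6219],"ee":[0.0746,0.1398,0.3829],"tau":[0.3607,1.1434]}
{"k":4,"theta":[0.8844,-0.6737],"qdot":[1.1728,-0.682],"ee":[0.0757,0.1414,0.3816],"tau":[-0.1899,0.9444]}
{"k":5,"theta":[0.8969,-0.6807],"qdot":[1.3226,-0.7075],"ee":[0.077,0.1433,0.3801],"tau":[-0.6767,0.7587]}
{"k":6,"theta":[0.9107,-0.6878],"qdot":[1.4371,-0.7114],"ee":[0.0784,0.1455,0.3784],"tau":[-1.107,0.5883]}
{"k":7,"theta":[0.9255,-0.6949],"qdot":[1.5237,-0.7026],"ee":[0.0801,0.148,0.3765],"tau":[-1.4875,0.4335]}
{"k":8,"theta":[0.941,-0.7018],"qdot":[1.5881,-0.6868],"ee":[0.0819,0.1506,0.3745],"tau":[-1.8242,0.2939]}
{"k":9,"theta":[0.9571,-0.7086],"qdot":[1.6348,-0.668],"ee":[0.0838,0.1533,0.3724],"tau":[-2.1224,0.1689]}
{"k":10,"theta":[0.9736,-0.7152],"qdot":[1.6671,-0.6485],"ee":[0.0858,0.1562,0.3703],"tau":[-2.3867,0.0574]}
{"k":11,"theta":[0.9904,-0.7216],"qdot":[1.6876,-0.6299],"ee":[0.0878,0.159,0.368],"tau":[-2.6212,-0.0418]}
{"k":12,"theta":[1.0073,-0.7278],"qdot":[1.6987,-0.6132],"ee":[0.09,0.1619,0.3657],"tau":[-2.8295,-0.1297]}
{"k":13,"theta":[1.0243,-0.7338],"qdot":[1.702,-0.5988],"ee":[0.0921,0.1648,0.3633],"tau":[-3.0148,-0.2075]}
{"k":14,"theta":[1.0413,-0.7398],"qdot":[1.6989,-0.5869],"ee":[0.0943,0.1677,0.3609],"tau":[-3.1797,-0.2763]}
{"k":15,"theta":[1.0583,-0.7456],"qdot":[1.6907,-0.5776],"ee":[0.0966,0.1705,0.3585],"tau":[-3.3267,-0.3369]}
{"k":16,"theta":[1.0751,-0.7513],"qdot":[1.6782,-0.5708],"ee":[0.0988,0.1733,0.356],"tau":[-3.4578,-0.3902]}
{"k":17,"theta":[1.0918,-0.757],"qdot":[1.6623,-0.5663],"ee":[0.101,0.176,0.3536],"tau":[-3.5749,-0.437]}
{"k":18,"theta":[1.1083,-0.7626],"qdot":[1.6436,-0.564],"ee":[0.1032,0.1786,0.3511],"tau":[-3.6795,-0.478]}
{"k":19,"theta":[1.1247,-0.7683],"qdot":[1.6228,-0.5636],"ee":[0.1054,0.1811,0.3486],"tau":[-3.773,-0.5138]}
{"k":20,"theta":[1.1408,-0.7739],"qdot":[1.6002,-0.565],"ee":[0.1075,0.1835,0.3461],"tau":[-3.8567,-0.545]}
{"k":21,"theta":[1.1567,-0.7796],"qdot":[1.5762,-0.5679],"ee":[0.1096,0.1859,0.3437],"tau":[-3.9317,-0.572]}
{"k":22,"theta":[1.1723,-0.7853],"qdot":[1.5513,-0.5722],"ee":[0.1117,0.1881,0.3412],"tau":[-3.9988,-0.5953]}
{"k":23,"theta":[1.1877,-0.791],"qdot":[1.5256,-0.5776],"ee":[0.1137,0.1903,0.3388],"tau":[-4.0589,-0.6152]}
{"k":24,"theta":[1.2028,-0.7968],"qdot":[1.4993,-0.584],"ee":[0.1157,0.1923,0.3364],"tau":[-4.1128,-0.6321]}
{"k":25,"theta":[1.2177,-0.8027],"qdot":[1.4728,-0.5912],"ee":[0.1176,0.1943,0.334],"tau":[-4.1611,-0.6464]}
{"k":26,"theta":[1.2322,-0.8086],"qdot":[1.446,-0.599],"ee":[0.1195,0.1962,0.3316],"tau":[-4.2043,-0.6581]}
{"k":27,"theta":[1.2466,-0.8147],"qdot":[1.4193,-0.6074],"ee":[0.1213,0.1979,0.3293],"tau":[-4.243,-0.6677]}
{"k":28,"theta":[1.2606,-0.8208],"qdot":[1.3926,-0.6162],"ee":[0.1231,0.1996,0.327],"tau":[-4.2777,-0.6752]}
{"k":29,"theta":[1.2744,-0.827],"qdot":[1.3661,-0.6253],"ee":[0.1248,0.2012,0.3247],"tau":[-4.3086,-0.6809]}
{"k":30,"theta":[1.2879,-0.8333],"qdot":[1.3398,-0.6346],"ee":[0.1264,0.2027,0.3224],"tau":[-4.3363,-0.6849]}
{"k":31,"theta":[1.3012,-0.8397],"qdot":[1.3138,-0.644],"ee":[0.128,0.2041,0.3202],"tau":[-4.3609,-0.6875]}
{"k":32,"theta":[1.3142,-0.8462],"qdot":[1.2882,-0.6534],"ee":[0.1295,0.2054,0.318],"tau":[-4.3829,-0.6886]}
{"k":33,"theta":[1.327,-0.8527],"qdot":[1.2629,-0.6629],"ee":[0.1309,0.2067,0.3159],"tau":[-4.4024,-0.6885]}
{"k":34,"theta":[1.3395,-0.8594],"qdot":[1.2381,-0.6722],"ee":[0.1323,0.2078,0.3138],"tau":[-4.4196,-0.6871]}
{"k":35,"theta":[1.3517,-0.8662],"qdot":[1.2137,-0.6814],"ee":[0.1337,0.2089,0.3117],"tau":[-4.4349,-0.6848]}
{"k":36,"theta":[1.3637,-0.873],"qdot":[1.1897,-0.6904],"ee":[0.1349,0.2099,0.3097],"tau":[-4.4483,-0.6814]}
{"k":37,"theta":[1.3755,-0.88],"qdot":[1.1662,-0.6991],"ee":[0.1361,0.2109,0.3077],"tau":[-4.46,-0.6771]}
{"k":38,"theta":[1.3871,-0.887],"qdot":[1.1432,-0.7076],"ee":[0.1373,0.2118,0.3057],"tau":[-4.4702,-0.672]}
{"k":39,"theta":[1.3984,-0.8941],"qdot":[1.1206,-0.7158],"ee":[0.1384,0.2126,0.3038],"tau":[-4.479,-0.6661]}
{"k":40,"theta":[1.4095,-0.9013],"qdot":[1.0985,-0.7236],"ee":[0.1394,0.2133,0.3019],"tau":[-4.4865,-0.6595]}
{"k":41,"theta":[1.4203,-0.9086],"qdot":[1.0769,-0.7311],"ee":[0.1404,0.214,0.3001],"tau":[-4.4929,-0.6522]}
{"k":42,"theta":[1.431,-0.9159],"qdot":[1.0557,-0.7382],"ee":[0.1413,0.2147,0.2983],"tau":[-4.4982,-0.6443]}
{"k":43,"theta":[1.4415,-0.9233],"qdot":[1.0349,-0.7449],"ee":[0.1422,0.2153,0.2965],"tau":[-4.5025,-0.6358]}
{"k":44,"theta":[1.4517,-0.9308],"qdot":[1.0146,-0.7512],"ee":[0.143,0.2158,0.2947],"tau":[-4.506,-0.6267]}
{"k":45,"theta":[1.4618,-0.9384],"qdot":[0.9947,-0.757],"ee":[0.1438,0.2163,0.293],"tau":[-4.5086,-0.6172]}
{"k":46,"theta":[1.4716,-0.946],"qdot":[0.9753,-0.7624],"ee":[0.1445,0.2168,0.2913],"tau":[-4.5105,-0.6072]}
{"k":47,"theta":[1.4813,-0.9536],"qdot":[0.9562,-0.7674],"ee":[0.1451,0.2172,0.2897],"tau":[-4.5116,-0.5968]}
{"k":48,"theta":[1.4907,-0.9613],"qdot":[0.9375,-0.772],"ee":[0.1457,0.2175,0.2881],"tau":[-4.5122,-0.5859]}
{"k":49,"theta":[1.5,-0.969],"qdot":[0.9192,-0.7761],"ee":[0.1463,0.2179,0.2865],"tau":[-4.5121,-0.5747]}
{"k":50,"theta":[1.5091,-0.9768],"qdot":[0.9013,-0.7797],"ee":[0.1468,0.2181,0.285]}
{"summary": "max |tau| (N\u00b7m): 4.5122"}


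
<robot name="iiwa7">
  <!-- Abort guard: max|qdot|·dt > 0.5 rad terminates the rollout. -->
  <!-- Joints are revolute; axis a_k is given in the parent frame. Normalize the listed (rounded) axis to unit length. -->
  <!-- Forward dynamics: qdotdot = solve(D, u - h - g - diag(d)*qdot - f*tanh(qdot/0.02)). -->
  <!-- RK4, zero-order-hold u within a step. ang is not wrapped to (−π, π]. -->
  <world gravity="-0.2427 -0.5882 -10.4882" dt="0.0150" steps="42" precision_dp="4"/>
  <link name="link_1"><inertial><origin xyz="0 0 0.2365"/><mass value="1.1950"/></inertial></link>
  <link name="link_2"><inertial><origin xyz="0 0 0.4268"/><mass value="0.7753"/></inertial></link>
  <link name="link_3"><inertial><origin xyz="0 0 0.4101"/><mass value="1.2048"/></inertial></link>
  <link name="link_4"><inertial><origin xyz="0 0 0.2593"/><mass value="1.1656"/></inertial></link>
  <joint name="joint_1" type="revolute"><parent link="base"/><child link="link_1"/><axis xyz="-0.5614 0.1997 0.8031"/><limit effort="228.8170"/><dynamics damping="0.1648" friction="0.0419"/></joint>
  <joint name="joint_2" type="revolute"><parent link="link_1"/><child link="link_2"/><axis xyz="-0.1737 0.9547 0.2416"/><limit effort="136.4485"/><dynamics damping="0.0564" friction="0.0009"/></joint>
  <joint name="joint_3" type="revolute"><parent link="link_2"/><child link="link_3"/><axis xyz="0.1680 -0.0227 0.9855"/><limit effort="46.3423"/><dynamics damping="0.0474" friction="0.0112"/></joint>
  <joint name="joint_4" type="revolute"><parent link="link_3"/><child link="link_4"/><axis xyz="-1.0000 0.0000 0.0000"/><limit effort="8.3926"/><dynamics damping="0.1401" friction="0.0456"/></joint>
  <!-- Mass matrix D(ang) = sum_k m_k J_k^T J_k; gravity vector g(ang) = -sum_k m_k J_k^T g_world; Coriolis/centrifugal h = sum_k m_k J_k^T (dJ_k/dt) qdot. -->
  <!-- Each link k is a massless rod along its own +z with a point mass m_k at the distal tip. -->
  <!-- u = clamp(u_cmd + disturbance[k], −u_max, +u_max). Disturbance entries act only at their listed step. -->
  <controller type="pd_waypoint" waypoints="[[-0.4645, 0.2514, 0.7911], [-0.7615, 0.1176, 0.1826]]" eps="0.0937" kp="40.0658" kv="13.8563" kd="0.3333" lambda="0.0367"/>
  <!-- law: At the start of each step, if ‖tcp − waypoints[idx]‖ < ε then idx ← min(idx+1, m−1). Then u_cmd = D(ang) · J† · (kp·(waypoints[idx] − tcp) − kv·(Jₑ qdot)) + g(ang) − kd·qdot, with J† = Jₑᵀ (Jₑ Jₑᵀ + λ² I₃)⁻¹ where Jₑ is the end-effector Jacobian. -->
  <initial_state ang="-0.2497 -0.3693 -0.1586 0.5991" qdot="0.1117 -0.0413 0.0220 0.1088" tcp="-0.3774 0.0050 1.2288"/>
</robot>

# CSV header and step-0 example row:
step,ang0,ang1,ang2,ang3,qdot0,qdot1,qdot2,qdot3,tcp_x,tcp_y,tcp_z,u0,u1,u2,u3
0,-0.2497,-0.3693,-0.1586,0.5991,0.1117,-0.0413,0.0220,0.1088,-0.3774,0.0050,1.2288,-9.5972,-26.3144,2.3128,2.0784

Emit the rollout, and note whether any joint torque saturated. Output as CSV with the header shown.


step,ang0,ang1,ang2,ang3,qdot0,qdot1,qdot2,qdot3,tcp_x,tcp_y,tcp_z,u0,u1,u2,u3
1,-0.2523,-0.3714,-0.1592,0.6129,-0.4593,-0.2441,-0.1067,1.7100,-0.3779,0.0070,1.2268,-6.4916,-18.8321,1.6732,0.9844
2,-0.2621,-0.3764,-0.1619,0.6461,-0.8363,-0.4235,-0.2440,2.7082,-0.3793,0.0105,1.2218,-3.4038,-12.4151,1.0967,0.2926
3,-0.2762,-0.3839,-0.1661,0.6910,-1.0514,-0.5772,-0.3092,3.2769,-0.3816,0.0148,1.2144,-0.6177,-6.8734,0.5455,-0.1476
4,-0.2927,-0.3936,-0.1708,0.7422,-1.1437,-0.7056,-0.3145,3.5457,-0.3848,0.0195,1.2052,1.6845,-2.1646,0.0329,-0.4333
5,-0.3099,-0.4049,-0.1753,0.7959,-1.1505,-0.8101,-0.2874,3.6156,-0.3887,0.0244,1.1948,3.4551,1.7567,-0.4253,-0.6282
6,-0.3268,-0.4177,-0.1794,0.8497,-1.1013,-0.8930,-0.2481,3.5617,-0.3933,0.0295,1.1835,4.7364,4.9696,-0.8229,-0.7720
7,-0.3427,-0.4316,-0.1828,0.9021,-1.0173,-0.9569,-0.2078,3.4364,-0.3984,0.0347,1.1716,5.6097,7.5734,-1.1612,-0.8882
8,-0.3571,-0.4463,-0.1856,0.9524,-0.9130,-1.0047,-0.1722,3.2742,-0.4037,0.0401,1.1594,6.1629,9.6695,-1.4455,-0.9896
9,-0.3700,-0.4616,-0.1880,1.0001,-0.7978,-1.0391,-0.1436,3.0968,-0.4093,0.0456,1.1470,6.4750,11.3512,-1.6827,-1.0829
10,-0.3810,-0.4774,-0.1900,1.0452,-0.6775,-1.0623,-0.1227,2.9172,-0.4150,0.0513,1.1346,6.6112,12.6989,-1.8796,-1.1713
11,-0.3903,-0.4934,-0.1917,1.0876,-0.5559,-1.0763,-0.1091,2.7427,-0.4206,0.0571,1.1224,6.6227,13.7795,-2.0426,-1.2559
12,-0.3977,-0.5096,-0.1933,1.1275,-0.4353,-1.0829,-0.1022,2.5773,-0.4261,0.0631,1.1103,6.5484,14.6477,-2.1772,-1.3371
13,-0.4034,-0.5258,-0.1948,1.1649,-0.3172,-1.0833,-0.1012,2.4228,-0.4315,0.0692,1.0984,6.4177,15.3478,-2.2881,-1.4146
14,-0.4073,-0.5420,-0.1963,1.2002,-0.2022,-1.0787,-0.1050,2.2799,-0.4367,0.0754,1.0867,6.2518,15.9155,-2.3796,-1.4884
15,-0.4095,-0.5581,-0.1979,1.2334,-0.0912,-1.0698,-0.1127,2.1482,-0.4417,0.0817,1.0754,6.0665,16.3794,-2.4549,-1.5582
16,-0.4101,-0.5741,-0.1997,1.2647,0.0146,-1.0569,-0.1222,2.0279,-0.4463,0.0879,1.0643,5.8766,16.7657,-2.5172,-1.6240
17,-0.4092,-0.5898,-0.2016,1.2943,0.1093,-1.0388,-0.1284,1.9205,-0.4507,0.0941,1.0535,5.7063,17.1070,-2.5703,-1.6867
18,-0.4069,-0.6052,-0.2035,1.3223,0.1999,-1.0176,-0.1350,1.8211,-0.4549,0.1002,1.0431,5.5376,17.3964,-2.6140,-1.7447
19,-0.4033,-0.6203,-0.2056,1.3489,0.2863,-0.9937,-0.1411,1.7292,-0.4587,0.1062,1.0329,5.3742,17.6459,-2.6502,-1.7984
20,-0.3984,-0.6350,-0.2077,1.3742,0.3680,-0.9672,-0.1456,1.6442,-0.4623,0.1120,1.0230,5.2194,17.8656,-2.6802,-1.8480
21,-0.3923,-0.6493,-0.2099,1.3983,0.4446,-0.9381,-0.1474,1.5656,-0.4656,0.1177,1.0135,5.0754,18.0634,-2.7053,-1.8938
22,-0.3851,-0.6631,-0.2120,1.4212,0.5156,-0.9063,-0.1454,1.4928,-0.4687,0.1232,1.0042,4.9436,18.2453,-2.7266,-1.9361
23,-0.3769,-0.6764,-0.2142,1.4431,0.5806,-0.8718,-0.1387,1.4253,-0.4715,0.1285,0.9953,4.8244,18.4149,-2.7449,-1.9750
24,-0.3678,-0.6892,-0.2161,1.4640,0.6392,-0.8344,-0.1264,1.3626,-0.4741,0.1336,0.9867,4.7178,18.5745,-2.7608,-2.0109
25,-0.3579,-0.7014,-0.2179,1.4840,0.6912,-0.7942,-0.1080,1.3042,-0.4764,0.1384,0.9783,4.6231,18.7244,-2.7747,-2.0439
26,-0.3472,-0.7130,-0.2193,1.5031,0.7365,-0.7512,-0.0831,1.2495,-0.4786,0.1430,0.9703,4.5394,18.8637,-2.7870,-2.0743
27,-0.3358,-0.7239,-0.2203,1.5215,0.7752,-0.7054,-0.0517,1.1983,-0.4806,0.1474,0.9626,4.4652,18.9901,-2.7976,-2.1023
28,-0.3240,-0.7341,-0.2207,1.5391,0.8078,-0.6573,-0.0149,1.1500,-0.4824,0.1516,0.9552,4.3983,19.0989,-2.8060,-2.1280
29,-0.3117,-0.7436,-0.2207,1.5560,0.8370,-0.6086,0.0216,1.1036,-0.4840,0.1555,0.9481,4.3329,19.1721,-2.8080,-2.1515
30,-0.2990,-0.7524,-0.2200,1.5722,0.8622,-0.5590,0.0600,1.0595,-0.4854,0.1592,0.9413,4.2707,19.2193,-2.8061,-2.1730
31,-0.2859,-0.7603,-0.2188,1.5878,0.8822,-0.5080,0.1035,1.0180,-0.4866,0.1626,0.9349,4.2135,19.2511,-2.8037,-2.1930
32,-0.2726,-0.7676,-0.2169,1.6028,0.8979,-0.4562,0.1507,0.9789,-0.4877,0.1659,0.9287,4.1594,19.2635,-2.8002,-2.2116
33,-0.2590,-0.7740,-0.2142,1.6172,0.9106,-0.4040,0.2003,0.9417,-0.4887,0.1690,0.9228,4.1066,19.2534,-2.7951,-2.2287
34,-0.2453,-0.7797,-0.2108,1.6310,0.9213,-0.3522,0.2505,0.9064,-0.4894,0.1719,0.9172,4.0538,19.2190,-2.7879,-2.2445
35,-0.2314,-0.7846,-0.2067,1.6444,0.9308,-0.3012,0.3002,0.8728,-0.4901,0.1746,0.9119,4.0002,19.1603,-2.7783,-2.2591
36,-0.2174,-0.7887,-0.2018,1.6572,0.9398,-0.2516,0.3484,0.8408,-0.4906,0.1771,0.9069,3.9454,19.0784,-2.7661,-2.2725
37,-0.2032,-0.7921,-0.1962,1.6696,0.9488,-0.2037,0.3942,0.8102,-0.4909,0.1796,0.9022,3.8891,18.9750,-2.7512,-2.2849
38,-0.1890,-0.7948,-0.1900,1.6815,0.9581,-0.1578,0.4372,0.7811,-0.4912,0.1818,0.8977,3.8313,18.8523,-2.7337,-2.2964
39,-0.1745,-0.7969,-0.1831,1.6930,0.9678,-0.1140,0.4771,0.7534,-0.4913,0.1840,0.8935,3.7720,18.7125,-2.7138,-2.3068
40,-0.1599,-0.7983,-0.1757,1.7041,0.9779,-0.0726,0.5138,0.7269,-0.4913,0.1860,0.8895,3.7114,18.5576,-2.6915,-2.3165
41,-0.1452,-0.7990,-0.1677,1.7148,0.9885,-0.0336,0.5471,0.7017,-0.4912,0.1880,0.8858,3.6495,18.3894,-2.6671,-2.3253
42,-0.1303,-0.7993,-0.1592,1.7252,0.9994,0.0030,0.5772,0.6776,-0.4910,0.1898,0.8823,,,,
# any joint saturated: no


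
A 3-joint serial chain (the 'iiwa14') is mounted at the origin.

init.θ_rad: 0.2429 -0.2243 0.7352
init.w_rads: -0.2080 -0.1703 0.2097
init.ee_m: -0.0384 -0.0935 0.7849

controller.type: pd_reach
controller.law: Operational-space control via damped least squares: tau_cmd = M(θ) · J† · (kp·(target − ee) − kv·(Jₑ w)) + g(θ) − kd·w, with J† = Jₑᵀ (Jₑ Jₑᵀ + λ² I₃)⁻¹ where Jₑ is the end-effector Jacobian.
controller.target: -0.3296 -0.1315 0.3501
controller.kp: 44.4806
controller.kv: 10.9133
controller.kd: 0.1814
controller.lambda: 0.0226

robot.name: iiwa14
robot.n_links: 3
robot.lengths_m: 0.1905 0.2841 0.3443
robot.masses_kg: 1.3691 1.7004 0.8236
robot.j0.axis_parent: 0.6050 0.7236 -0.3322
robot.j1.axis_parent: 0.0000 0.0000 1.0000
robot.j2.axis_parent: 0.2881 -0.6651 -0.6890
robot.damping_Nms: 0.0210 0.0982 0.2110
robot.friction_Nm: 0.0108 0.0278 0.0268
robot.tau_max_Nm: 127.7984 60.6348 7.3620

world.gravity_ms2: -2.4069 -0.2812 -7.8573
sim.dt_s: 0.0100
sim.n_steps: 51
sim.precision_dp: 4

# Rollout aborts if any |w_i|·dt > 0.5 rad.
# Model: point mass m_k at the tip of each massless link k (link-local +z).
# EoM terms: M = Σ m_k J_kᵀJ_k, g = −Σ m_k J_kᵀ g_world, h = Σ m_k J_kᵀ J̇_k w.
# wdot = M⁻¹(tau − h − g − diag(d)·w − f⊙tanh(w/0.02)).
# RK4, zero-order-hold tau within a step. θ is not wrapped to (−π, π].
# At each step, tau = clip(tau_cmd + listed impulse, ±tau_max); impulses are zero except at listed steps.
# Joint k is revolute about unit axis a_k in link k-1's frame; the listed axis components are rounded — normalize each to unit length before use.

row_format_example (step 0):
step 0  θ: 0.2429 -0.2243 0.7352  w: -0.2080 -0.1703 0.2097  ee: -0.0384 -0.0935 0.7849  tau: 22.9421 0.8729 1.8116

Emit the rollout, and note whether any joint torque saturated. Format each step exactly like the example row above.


step 1  θ: 0.2441 -0.2264 0.7481  w: 0.4387 -0.2366 2.3527  ee: -0.0405 -0.0922 0.7840  tau: 20.1132 0.7794 1.1451
step 2  θ: 0.2511 -0.2283 0.7799  w: 0.9552 -0.1139 3.9811  ee: -0.0433 -0.0914 0.7815  tau: 16.6626 0.6771 0.6656
step 3  θ: 0.2626 -0.2281 0.8256  w: 1.3452 0.1784 5.1551  ee: -0.0464 -0.0910 0.7777  tau: 13.0051 0.5660 0.3384
step 4  θ: 0.2774 -0.2244 0.8811  w: 1.6186 0.5719 5.9375  ee: -0.0496 -0.0911 0.7729  tau: 9.4881 0.4517 0.1301
step 5  θ: 0.2945 -0.2166 0.9428  w: 1.7920 0.9887 6.3977  ee: -0.0525 -0.0916 0.7672  tau: 6.3299 0.3434 0.0100
step 6  θ: 0.3128 -0.2047 1.0079  w: 1.8844 1.3736 6.6071  ee: -0.0552 -0.0924 0.7609  tau: 3.6234 0.2479 -0.0484
step 7  θ: 0.3318 -0.1893 1.0741  w: 1.9147 1.7014 6.6324  ee: -0.0575 -0.0935 0.7541  tau: 1.3752 0.1662 -0.0666
step 8  θ: 0.3509 -0.1709 1.1399  w: 1.8989 1.9668 6.5301  ee: -0.0596 -0.0949 0.7470  tau: -0.4527 0.0965 -0.0602
step 9  θ: 0.3696 -0.1502 1.2042  w: 1.8501 2.1746 6.3447  ee: -0.0613 -0.0966 0.7398  tau: -1.9162 0.0356 -0.0404
step 10  θ: 0.3878 -0.1276 1.2665  w: 1.7784 2.3337 6.1094  ee: -0.0629 -0.0984 0.7326  tau: -3.0737 -0.0195 -0.0145
step 11  θ: 0.4051 -0.1037 1.3262  w: 1.6913 2.4532 5.8476  ee: -0.0643 -0.1005 0.7254  tau: -3.9787 -0.0713 0.0131
step 12  θ: 0.4215 -0.0787 1.3833  w: 1.5943 2.5416 5.5758  ee: -0.0656 -0.1027 0.7184  tau: -4.6776 -0.1214 0.0396
step 13  θ: 0.4370 -0.0529 1.4377  w: 1.4913 2.6057 5.3045  ee: -0.0669 -0.1050 0.7115  tau: -5.2094 -0.1710 0.0637
step 14  θ: 0.4513 -0.0267 1.4894  w: 1.3851 2.6510 5.0405  ee: -0.0683 -0.1074 0.7048  tau: -5.6061 -0.2204 0.0847
step 15  θ: 0.4646 0.0000 1.5385  w: 1.2778 2.6817 4.7877  ee: -0.0697 -0.1099 0.6982  tau: -5.8937 -0.2700 0.1027
step 16  θ: 0.4769 0.0269 1.5852  w: 1.1706 2.7010 4.5482  ee: -0.0712 -0.1124 0.6919  tau: -6.0933 -0.3196 0.1176
step 17  θ: 0.4881 0.0540 1.6295  w: 1.0646 2.7110 4.3228  ee: -0.0728 -0.1150 0.6858  tau: -6.2219 -0.3689 0.1299
step 18  θ: 0.4982 0.0811 1.6716  w: 0.9605 2.7137 4.1115  ee: -0.0746 -0.1175 0.6799  tau: -6.2933 -0.4176 0.1398
step 19  θ: 0.5073 0.1082 1.7118  w: 0.8586 2.7102 3.9138  ee: -0.0765 -0.1200 0.6742  tau: -6.3183 -0.4653 0.1478
step 20  θ: 0.5154 0.1353 1.7500  w: 0.7594 2.7014 3.7289  ee: -0.0786 -0.1225 0.6687  tau: -6.3060 -0.5116 0.1542
step 21  θ: 0.5225 0.1622 1.7864  w: 0.6630 2.6881 3.5559  ee: -0.0808 -0.1250 0.6634  tau: -6.2633 -0.5562 0.1593
step 22  θ: 0.5286 0.1890 1.8211  w: 0.5696 2.6708 3.3937  ee: -0.0832 -0.1274 0.6582  tau: -6.1961 -0.5986 0.1632
step 23  θ: 0.5339 0.2156 1.8543  w: 0.4792 2.6498 3.2415  ee: -0.0858 -0.1297 0.6532  tau: -6.1090 -0.6388 0.1663
step 24  θ: 0.5382 0.2420 1.8860  w: 0.3919 2.6256 3.0984  ee: -0.0885 -0.1319 0.6484  tau: -6.0057 -0.6764 0.1686
step 25  θ: 0.5417 0.2681 1.9163  w: 0.3076 2.5984 2.9635  ee: -0.0913 -0.1341 0.6438  tau: -5.8891 -0.7112 0.1703
step 26  θ: 0.5444 0.2939 1.9452  w: 0.2264 2.5684 2.8361  ee: -0.0943 -0.1362 0.6393  tau: -5.7617 -0.7432 0.1713
step 27  θ: 0.5463 0.3195 1.9730  w: 0.1483 2.5359 2.7156  ee: -0.0974 -0.1382 0.6349  tau: -5.6255 -0.7722 0.1718
step 28  θ: 0.5474 0.3446 1.9996  w: 0.0733 2.5012 2.6013  ee: -0.1006 -0.1401 0.6307  tau: -5.4819 -0.7982 0.1717
step 29  θ: 0.5477 0.3695 2.0250  w: 0.0013 2.4645 2.4930  ee: -0.1039 -0.1419 0.6266  tau: -5.3325 -0.8213 0.1711
step 30  θ: 0.5474 0.3939 2.0495  w: -0.0674 2.4261 2.3906  ee: -0.1073 -0.1436 0.6227  tau: -5.1801 -0.8413 0.1697
step 31  θ: 0.5464 0.4180 2.0729  w: -0.1332 2.3860 2.2932  ee: -0.1108 -0.1452 0.6188  tau: -5.0236 -0.8584 0.1678
step 32  θ: 0.5448 0.4416 2.0953  w: -0.1961 2.3444 2.2002  ee: -0.1143 -0.1467 0.6151  tau: -4.8634 -0.8725 0.1654
step 33  θ: 0.5425 0.4649 2.1169  w: -0.2563 2.3016 2.1116  ee: -0.1179 -0.1482 0.6115  tau: -4.7002 -0.8838 0.1623
step 34  θ: 0.5397 0.4876 2.1376  w: -0.3137 2.2577 2.0270  ee: -0.1216 -0.1495 0.6080  tau: -4.5343 -0.8923 0.1585
step 35  θ: 0.5362 0.5100 2.1574  w: -0.3684 2.2130 1.9463  ee: -0.1253 -0.1507 0.6045  tau: -4.3661 -0.8981 0.1540
step 36  θ: 0.5323 0.5319 2.1765  w: -0.4204 2.1677 1.8693  ee: -0.1291 -0.1518 0.6012  tau: -4.1960 -0.9014 0.1488
step 37  θ: 0.5279 0.5533 2.1949  w: -0.4698 2.1219 1.7959  ee: -0.1329 -0.1528 0.5980  tau: -4.0243 -0.9022 0.1428
step 38  θ: 0.5229 0.5743 2.2125  w: -0.5166 2.0758 1.7259  ee: -0.1367 -0.1537 0.5948  tau: -3.8513 -0.9006 0.1360
step 39  θ: 0.5175 0.5949 2.2294  w: -0.5609 2.0295 1.6592  ee: -0.1406 -0.1545 0.5918  tau: -3.6770 -0.8968 0.1285
step 40  θ: 0.5117 0.6149 2.2457  w: -0.6027 1.9831 1.5956  ee: -0.1444 -0.1553 0.5888  tau: -3.5018 -0.8909 0.1202
step 41  θ: 0.5055 0.6345 2.2613  w: -0.6421 1.9369 1.5350  ee: -0.1483 -0.1559 0.5859  tau: -3.3258 -0.8829 0.1112
step 42  θ: 0.4989 0.6537 2.2764  w: -0.6791 1.8908 1.4772  ee: -0.1522 -0.1565 0.5831  tau: -3.1492 -0.8730 0.1014
step 43  θ: 0.4919 0.6723 2.2909  w: -0.7139 1.8451 1.4222  ee: -0.1561 -0.1569 0.5803  tau: -2.9721 -0.8613 0.0909
step 44  θ: 0.4846 0.6906 2.3048  w: -0.7463 1.7997 1.3699  ee: -0.1599 -0.1573 0.5776  tau: -2.7948 -0.8479 0.0797
step 45  θ: 0.4770 0.7083 2.3183  w: -0.7765 1.7548 1.3200  ee: -0.1638 -0.1576 0.5749  tau: -2.6173 -0.8329 0.0678
step 46  θ: 0.4691 0.7257 2.3313  w: -0.8046 1.7104 1.2725  ee: -0.1677 -0.1578 0.5723  tau: -2.4398 -0.8164 0.0553
step 47  θ: 0.4609 0.7426 2.3438  w: -0.8306 1.6667 1.2273  ee: -0.1716 -0.1579 0.5698  tau: -2.2625 -0.7986 0.0422
step 48  θ: 0.4525 0.7590 2.3558  w: -0.8545 1.6235 1.1842  ee: -0.1754 -0.1580 0.5673  tau: -2.0855 -0.7795 0.0286
step 49  θ: 0.4439 0.7750 2.3675  w: -0.8764 1.5811 1.1433  ee: -0.1792 -0.1580 0.5649  tau: -1.9090 -0.7593 0.0145
step 50  θ: 0.4350 0.7906 2.3787  w: -0.8963 1.5394 1.1043  ee: -0.1830 -0.1579 0.5625  tau: -1.7331 -0.7379 -0.0001
step 51  θ: 0.4259 0.8058 2.3896  w: -0.9144 1.4985 1.0671  ee: -0.1868 -0.1578 0.5601
any joint saturated: no


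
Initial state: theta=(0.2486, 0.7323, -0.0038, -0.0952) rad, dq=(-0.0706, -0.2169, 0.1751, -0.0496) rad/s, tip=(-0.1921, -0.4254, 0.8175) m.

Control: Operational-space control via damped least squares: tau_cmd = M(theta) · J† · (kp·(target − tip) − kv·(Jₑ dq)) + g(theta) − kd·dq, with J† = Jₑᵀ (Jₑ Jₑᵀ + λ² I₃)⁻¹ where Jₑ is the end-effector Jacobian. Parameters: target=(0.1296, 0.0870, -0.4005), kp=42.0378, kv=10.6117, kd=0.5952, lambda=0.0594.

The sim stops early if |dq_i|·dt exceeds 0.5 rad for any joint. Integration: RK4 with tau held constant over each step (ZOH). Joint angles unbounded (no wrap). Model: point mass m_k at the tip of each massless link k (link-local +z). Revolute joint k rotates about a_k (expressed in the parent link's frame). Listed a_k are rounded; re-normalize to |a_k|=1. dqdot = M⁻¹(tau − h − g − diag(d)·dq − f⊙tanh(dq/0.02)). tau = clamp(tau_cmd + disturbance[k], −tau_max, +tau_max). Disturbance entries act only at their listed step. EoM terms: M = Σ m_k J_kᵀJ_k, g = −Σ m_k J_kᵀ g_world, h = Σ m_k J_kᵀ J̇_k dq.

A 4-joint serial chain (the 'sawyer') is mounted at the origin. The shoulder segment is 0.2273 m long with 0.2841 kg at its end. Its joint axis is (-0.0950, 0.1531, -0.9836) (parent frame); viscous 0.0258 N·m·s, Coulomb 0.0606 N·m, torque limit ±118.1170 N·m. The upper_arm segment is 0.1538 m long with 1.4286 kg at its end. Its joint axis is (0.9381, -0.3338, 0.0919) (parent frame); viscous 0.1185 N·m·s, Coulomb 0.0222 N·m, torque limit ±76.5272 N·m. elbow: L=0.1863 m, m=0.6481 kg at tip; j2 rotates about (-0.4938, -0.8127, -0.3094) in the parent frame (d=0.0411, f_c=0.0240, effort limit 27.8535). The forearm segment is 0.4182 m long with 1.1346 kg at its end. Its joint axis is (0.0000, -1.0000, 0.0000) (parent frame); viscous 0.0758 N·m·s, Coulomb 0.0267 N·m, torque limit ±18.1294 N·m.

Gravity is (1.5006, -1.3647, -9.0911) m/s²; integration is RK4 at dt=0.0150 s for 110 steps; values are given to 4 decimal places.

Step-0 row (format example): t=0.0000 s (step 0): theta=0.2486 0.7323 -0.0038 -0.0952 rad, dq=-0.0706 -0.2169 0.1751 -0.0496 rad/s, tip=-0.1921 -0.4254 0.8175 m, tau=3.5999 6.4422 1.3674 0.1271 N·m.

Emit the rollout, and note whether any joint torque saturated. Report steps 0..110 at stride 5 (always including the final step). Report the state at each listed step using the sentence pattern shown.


t=0.0750 s (step 5): theta=0.5494 0.8445 -0.0011 -0.4108 rad, dq=5.5688 2.2917 0.2960 -6.5018 rad/s, tip=-0.1947 -0.4261 0.7899 m, tau=4.7933 -2.7508 3.4391 0.7698 N·m.
t=0.1500 s (step 10): theta=1.0148 1.0222 -0.0024 -0.9643 rad, dq=6.4056 2.3400 -0.4320 -7.7635 rad/s, tip=-0.2009 -0.4160 0.6927 m, tau=2.7922 -6.5515 1.7643 -0.7756 N·m.
t=0.2250 s (step 15): theta=1.4589 1.2150 -0.0515 -1.5418 rad, dq=5.0287 3.0692 -0.3937 -7.6760 rad/s, tip=-0.1827 -0.3696 0.5488 m, tau=0.2601 -3.4163 0.3669 0.4335 N·m.
t=0.3000 s (step 20): theta=1.7170 1.5247 -0.0003 -2.1067 rad, dq=1.7292 5.3387 1.9989 -7.2783 rad/s, tip=-0.1276 -0.2905 0.4091 m, tau=-0.9230 -1.1885 -0.8992 2.6061 N·m.
t=0.3750 s (step 25): theta=1.7896 1.9443 0.2324 -2.6130 rad, dq=0.8978 5.3066 3.9573 -6.1863 rad/s, tip=-0.0571 -0.2161 0.3004 m, tau=3.8825 -6.7169 0.8036 3.4812 N·m.
t=0.4500 s (step 30): theta=1.9712 2.2409 0.5502 -3.0478 rad, dq=4.8613 1.6130 3.8575 -5.4860 rad/s, tip=0.0094 -0.1661 0.2339 m, tau=5.0411 -13.7253 3.7163 3.5525 N·m.
t=0.5250 s (step 35): theta=2.4055 1.9944 0.6984 -3.3922 rad, dq=4.1895 -7.6449 0.9725 -3.6039 rad/s, tip=0.0557 -0.1445 0.1753 m, tau=-1.4806 -8.7690 1.0265 2.3102 N·m.
t=0.6000 s (step 40): theta=2.6448 1.3390 0.7606 -3.6300 rad, dq=3.7514 -8.7746 0.7993 -2.9975 rad/s, tip=0.0801 -0.0987 0.0931 m, tau=2.7803 -3.0229 2.4881 2.7786 N·m.
t=0.6750 s (step 45): theta=3.0528 0.7126 0.8935 -3.8567 rad, dq=6.3802 -8.0163 3.2566 -3.0747 rad/s, tip=0.1073 -0.0599 0.0478 m, tau=-2.1026 0.0824 0.3118 3.4995 N·m.
t=0.7500 s (step 50): theta=3.4516 0.1816 1.2011 -4.0773 rad, dq=3.9010 -5.7478 4.3098 -2.7543 rad/s, tip=0.1231 -0.0505 0.0254 m, tau=-3.8919 5.3675 -0.7999 3.0606 N·m.
t=0.8250 s (step 55): theta=3.6415 -0.1278 1.4907 -4.2760 rad, dq=1.2786 -2.6537 3.3057 -2.5883 rad/s, tip=0.1349 -0.0359 0.0059 m, tau=-2.3686 4.1483 -0.4369 2.4635 N·m.
t=0.9000 s (step 60): theta=3.6663 -0.2555 1.6987 -4.4687 rad, dq=-0.4406 -0.9974 2.3103 -2.5432 rad/s, tip=0.1387 -0.0232 -0.0247 m, tau=-0.7290 2.0195 0.2616 2.8440 N·m.
t=0.9750 s (step 65): theta=3.5995 -0.3079 1.8492 -4.6568 rad, dq=-1.2158 -0.5264 1.7574 -2.4594 rad/s, tip=0.1343 -0.0134 -0.0621 m, tau=0.1205 0.7811 0.7792 3.2711 N·m.
t=1.0500 s (step 70): theta=3.5004 -0.3466 1.9681 -4.8352 rad, dq=-1.3499 -0.5455 1.4322 -2.2845 rad/s, tip=0.1274 -0.0057 -0.0980 m, tau=0.4131 0.3200 1.0890 3.4016 N·m.
t=1.1250 s (step 75): theta=3.4048 -0.3926 2.0661 -4.9986 rad, dq=-1.1712 -0.6814 1.1889 -2.0684 rad/s, tip=0.1220 0.0012 -0.1285 m, tau=0.4282 0.2683 1.3118 3.3432 N·m.
t=1.2000 s (step 80): theta=3.3261 -0.4480 2.1476 -5.1459 rad, dq=-0.9306 -0.7863 0.9902 -1.8639 rad/s, tip=0.1191 0.0082 -0.1534 m, tau=0.3499 0.3689 1.5071 3.2286 N·m.
t=1.2750 s (step 85): theta=3.2637 -0.5088 2.2157 -5.2790 rad, dq=-0.7459 -0.8215 0.8291 -1.6851 rad/s, tip=0.1184 0.0154 -0.1739 m, tau=0.2633 0.4813 1.6860 3.1156 N·m.
t=1.3500 s (step 90): theta=3.2121 -0.5698 2.2729 -5.3994 rad, dq=-0.6399 -0.7974 0.6996 -1.5287 rad/s, tip=0.1191 0.0225 -0.1909 m, tau=0.1931 0.5517 1.8460 3.0186 N·m.
t=1.4250 s (step 95): theta=3.1661 -0.6275 2.3213 -5.5088 rad, dq=-0.5950 -0.7373 0.5953 -1.3903 rad/s, tip=0.1206 0.0293 -0.2051 m, tau=0.1379 0.5740 1.9836 2.9375 N·m.
t=1.5000 s (step 100): theta=3.1219 -0.6800 2.3627 -5.6085 rad, dq=-0.5869 -0.6615 0.5111 -1.2671 rad/s, tip=0.1224 0.0354 -0.2172 m, tau=0.0910 0.5607 2.0964 2.8680 N·m.
t=1.5750 s (step 105): theta=3.0776 -0.7267 2.3985 -5.6994 rad, dq=-0.5962 -0.5828 0.4432 -1.1574 rad/s, tip=0.1243 0.0409 -0.2275 m, tau=0.0471 0.5265 2.1835 2.8050 N·m.
t=1.6500 s (step 110): theta=3.0323 -0.7676 2.4296 -5.7825 rad, dq=-0.6107 -0.5082 0.3887 -1.0597 rad/s, tip=0.1261 0.0457 -0.2363 m.
any joint saturated: no
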